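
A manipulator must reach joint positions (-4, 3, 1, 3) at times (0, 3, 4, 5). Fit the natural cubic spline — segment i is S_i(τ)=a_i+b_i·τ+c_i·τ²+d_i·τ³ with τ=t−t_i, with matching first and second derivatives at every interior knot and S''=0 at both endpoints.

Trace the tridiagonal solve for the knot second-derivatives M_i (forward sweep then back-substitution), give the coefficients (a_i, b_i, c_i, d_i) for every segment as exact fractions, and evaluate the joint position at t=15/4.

Δ: Δ0=7/3, Δ1=-2, Δ2=2
row 1: diag=8, rhs=-26; c'=1/8, d'=-13/4
row 2: denom=4−1·1/8=31/8; d'=(24−1·-13/4)/(31/8)=218/31
back: M2=218/31
back: M1=-13/4−1/8·218/31=-128/31
M: M0=0, M1=-128/31, M2=218/31, M3=0
seg 0: a=-4, c=M0/2=0, d=(M1−M0)/(6·3)=-64/279, b=Δ0−h0·(2M0+M1)/6=409/93
seg 1: a=3, c=M1/2=-64/31, d=(M2−M1)/(6·1)=173/93, b=Δ1−h1·(2M1+M2)/6=-167/93
seg 2: a=1, c=M2/2=109/31, d=(M3−M2)/(6·1)=-109/93, b=Δ2−h2·(2M2+M3)/6=-32/93
t_q=15/4 → seg 1, τ=3/4; S=3+-167/93·τ+-64/31·τ²+173/93·τ³=2533/1984

  seg 0: a=-4 b=409/93 c=0 d=-64/279
  seg 1: a=3 b=-167/93 c=-64/31 d=173/93
  seg 2: a=1 b=-32/93 c=109/31 d=-109/93
S(15/4) = 2533/1984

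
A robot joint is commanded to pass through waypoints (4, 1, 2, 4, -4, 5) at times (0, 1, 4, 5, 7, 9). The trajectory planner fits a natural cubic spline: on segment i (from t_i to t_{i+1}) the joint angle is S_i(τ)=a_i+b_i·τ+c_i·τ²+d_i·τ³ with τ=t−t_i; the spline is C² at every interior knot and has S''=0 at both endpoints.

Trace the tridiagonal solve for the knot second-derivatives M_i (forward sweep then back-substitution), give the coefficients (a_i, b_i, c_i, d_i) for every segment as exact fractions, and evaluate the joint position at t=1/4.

Δ: Δ0=-3, Δ1=1/3, Δ2=2, Δ3=-4, Δ4=9/2
row 1: diag=8, rhs=20; c'=3/8, d'=5/2
row 2: denom=8−3·3/8=55/8; d'=(10−3·5/2)/(55/8)=4/11
row 3: denom=6−1·8/55=322/55; d'=(-36−1·4/11)/(322/55)=-1000/161
row 4: denom=8−2·55/161=1178/161; d'=(51−2·-1000/161)/(1178/161)=10211/1178
back: M4=10211/1178
back: M3=-1000/161−55/161·10211/1178=-10805/1178
back: M2=4/11−8/55·-10805/1178=1000/589
back: M1=5/2−3/8·1000/589=2195/1178
M: M0=0, M1=2195/1178, M2=1000/589, M3=-10805/1178, M4=10211/1178, M5=0
seg 0: a=4, c=M0/2=0, d=(M1−M0)/(6·1)=2195/7068, b=Δ0−h0·(2M0+M1)/6=-23399/7068
seg 1: a=1, c=M1/2=2195/2356, d=(M2−M1)/(6·3)=-65/7068, b=Δ1−h1·(2M1+M2)/6=-8407/3534
seg 2: a=2, c=M2/2=500/589, d=(M3−M2)/(6·1)=-12805/7068, b=Δ2−h2·(2M2+M3)/6=20941/7068
seg 3: a=4, c=M3/2=-10805/2356, d=(M4−M3)/(6·2)=2627/1767, b=Δ3−h3·(2M3+M4)/6=-2737/3534
seg 4: a=-4, c=M4/2=10211/2356, d=(M5−M4)/(6·2)=-10211/14136, b=Δ4−h4·(2M4+M5)/6=-4519/3534
t_q=1/4 → seg 0, τ=1/4; S=4+-23399/7068·τ+0·τ²+2195/7068·τ³=479073/150784

  seg 0: a=4 b=-23399/7068 c=0 d=2195/7068
  seg 1: a=1 b=-8407/3534 c=2195/2356 d=-65/7068
  seg 2: a=2 b=20941/7068 c=500/589 d=-12805/7068
  seg 3: a=4 b=-2737/3534 c=-10805/2356 d=2627/1767
  seg 4: a=-4 b=-4519/3534 c=10211/2356 d=-10211/14136
S(1/4) = 479073/150784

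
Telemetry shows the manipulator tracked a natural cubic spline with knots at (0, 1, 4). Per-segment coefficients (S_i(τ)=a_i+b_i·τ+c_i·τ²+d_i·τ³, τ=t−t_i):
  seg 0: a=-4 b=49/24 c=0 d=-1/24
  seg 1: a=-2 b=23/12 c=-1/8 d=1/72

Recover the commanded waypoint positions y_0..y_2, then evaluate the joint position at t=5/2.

y_0=-4 y_1=-2 y_2=3
S(5/2) = 41/64

y_0 = S_0(0) = a_0 = -4
y_1 = S_1(0) = a_1 = -2
y_2 = S_1(3) = 3
t_q=5/2 is in segment 1 (τ=3/2); S_1(τ)=41/64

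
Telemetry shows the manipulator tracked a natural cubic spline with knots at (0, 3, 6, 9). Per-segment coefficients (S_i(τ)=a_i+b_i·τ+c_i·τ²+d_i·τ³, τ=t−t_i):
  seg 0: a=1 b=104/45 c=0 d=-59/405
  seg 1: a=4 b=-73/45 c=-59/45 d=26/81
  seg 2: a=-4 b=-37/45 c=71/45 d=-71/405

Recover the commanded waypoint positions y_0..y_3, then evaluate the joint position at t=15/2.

y_0=1 y_1=4 y_2=-4 y_3=3
S(15/2) = -91/40

y_0 = S_0(0) = a_0 = 1
y_1 = S_1(0) = a_1 = 4
y_2 = S_2(0) = a_2 = -4
y_3 = S_2(3) = 3
t_q=15/2 is in segment 2 (τ=3/2); S_2(τ)=-91/40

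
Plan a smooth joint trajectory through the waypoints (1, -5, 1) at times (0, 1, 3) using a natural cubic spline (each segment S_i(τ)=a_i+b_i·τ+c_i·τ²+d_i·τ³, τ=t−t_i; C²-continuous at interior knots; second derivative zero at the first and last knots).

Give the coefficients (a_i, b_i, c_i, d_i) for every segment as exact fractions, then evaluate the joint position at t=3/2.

Δ: Δ0=-6, Δ1=3
row 1: diag=6, rhs=54; c'=1/3, d'=9
back: M1=9
M: M0=0, M1=9, M2=0
seg 0: a=1, c=M0/2=0, d=(M1−M0)/(6·1)=3/2, b=Δ0−h0·(2M0+M1)/6=-15/2
seg 1: a=-5, c=M1/2=9/2, d=(M2−M1)/(6·2)=-3/4, b=Δ1−h1·(2M1+M2)/6=-3
t_q=3/2 → seg 1, τ=1/2; S=-5+-3·τ+9/2·τ²+-3/4·τ³=-175/32

  seg 0: a=1 b=-15/2 c=0 d=3/2
  seg 1: a=-5 b=-3 c=9/2 d=-3/4
S(3/2) = -175/32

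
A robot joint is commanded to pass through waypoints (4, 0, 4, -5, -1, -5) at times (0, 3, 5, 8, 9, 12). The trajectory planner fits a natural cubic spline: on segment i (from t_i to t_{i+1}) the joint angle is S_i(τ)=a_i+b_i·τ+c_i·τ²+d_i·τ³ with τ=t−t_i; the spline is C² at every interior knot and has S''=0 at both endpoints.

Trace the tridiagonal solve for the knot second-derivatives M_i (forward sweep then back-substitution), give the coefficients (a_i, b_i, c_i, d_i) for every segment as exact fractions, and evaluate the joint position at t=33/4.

Δ: Δ0=-4/3, Δ1=2, Δ2=-3, Δ3=4, Δ4=-4/3
row 1: diag=10, rhs=20; c'=1/5, d'=2
row 2: denom=10−2·1/5=48/5; d'=(-30−2·2)/(48/5)=-85/24
row 3: denom=8−3·5/16=113/16; d'=(42−3·-85/24)/(113/16)=842/113
row 4: denom=8−1·16/113=888/113; d'=(-32−1·842/113)/(888/113)=-743/148
back: M4=-743/148
back: M3=842/113−16/113·-743/148=302/37
back: M2=-85/24−5/16·302/37=-2705/444
back: M1=2−1/5·-2705/444=1429/444
M: M0=0, M1=1429/444, M2=-2705/444, M3=302/37, M4=-743/148, M5=0
seg 0: a=4, c=M0/2=0, d=(M1−M0)/(6·3)=1429/7992, b=Δ0−h0·(2M0+M1)/6=-871/296
seg 1: a=0, c=M1/2=1429/888, d=(M2−M1)/(6·2)=-689/888, b=Δ1−h1·(2M1+M2)/6=279/148
seg 2: a=4, c=M2/2=-2705/888, d=(M3−M2)/(6·3)=6329/7992, b=Δ2−h2·(2M2+M3)/6=-439/444
seg 3: a=-5, c=M3/2=151/37, d=(M4−M3)/(6·1)=-1951/888, b=Δ3−h3·(2M3+M4)/6=1879/888
seg 4: a=-1, c=M4/2=-743/296, d=(M5−M4)/(6·3)=743/2664, b=Δ4−h4·(2M4+M5)/6=1637/444
t_q=33/4 → seg 3, τ=1/4; S=-5+1879/888·τ+151/37·τ²+-1951/888·τ³=-80517/18944

  seg 0: a=4 b=-871/296 c=0 d=1429/7992
  seg 1: a=0 b=279/148 c=1429/888 d=-689/888
  seg 2: a=4 b=-439/444 c=-2705/888 d=6329/7992
  seg 3: a=-5 b=1879/888 c=151/37 d=-1951/888
  seg 4: a=-1 b=1637/444 c=-743/296 d=743/2664
S(33/4) = -80517/18944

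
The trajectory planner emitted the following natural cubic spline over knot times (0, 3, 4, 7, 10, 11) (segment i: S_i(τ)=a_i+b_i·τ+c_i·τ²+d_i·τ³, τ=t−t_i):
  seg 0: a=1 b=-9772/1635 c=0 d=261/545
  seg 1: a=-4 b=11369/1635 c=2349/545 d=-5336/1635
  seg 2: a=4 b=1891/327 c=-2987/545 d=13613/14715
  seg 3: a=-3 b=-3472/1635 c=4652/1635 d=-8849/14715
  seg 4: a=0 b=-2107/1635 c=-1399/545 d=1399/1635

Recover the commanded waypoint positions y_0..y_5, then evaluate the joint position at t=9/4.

y_0 = S_0(0) = a_0 = 1
y_1 = S_1(0) = a_1 = -4
y_2 = S_2(0) = a_2 = 4
y_3 = S_3(0) = a_3 = -3
y_4 = S_4(0) = a_4 = 0
y_5 = S_4(1) = -3
t_q=9/4 is in segment 0 (τ=9/4); S_0(τ)=-243907/34880

y_0=1 y_1=-4 y_2=4 y_3=-3 y_4=0 y_5=-3
S(9/4) = -243907/34880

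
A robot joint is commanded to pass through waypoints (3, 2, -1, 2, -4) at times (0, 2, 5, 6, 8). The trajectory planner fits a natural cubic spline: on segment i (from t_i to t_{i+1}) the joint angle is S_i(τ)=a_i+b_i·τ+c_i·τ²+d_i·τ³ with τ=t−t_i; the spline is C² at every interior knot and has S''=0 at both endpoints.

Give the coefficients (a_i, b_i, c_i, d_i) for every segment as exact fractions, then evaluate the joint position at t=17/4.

Δ: Δ0=-1/2, Δ1=-1, Δ2=3, Δ3=-3
row 1: diag=10, rhs=-3; c'=3/10, d'=-3/10
row 2: denom=8−3·3/10=71/10; d'=(24−3·-3/10)/(71/10)=249/71
row 3: denom=6−1·10/71=416/71; d'=(-36−1·249/71)/(416/71)=-2805/416
back: M3=-2805/416
back: M2=249/71−10/71·-2805/416=927/208
back: M1=-3/10−3/10·927/208=-681/416
M: M0=0, M1=-681/416, M2=927/208, M3=-2805/416, M4=0
seg 0: a=3, c=M0/2=0, d=(M1−M0)/(6·2)=-227/1664, b=Δ0−h0·(2M0+M1)/6=19/416
seg 1: a=2, c=M1/2=-681/832, d=(M2−M1)/(6·3)=65/192, b=Δ1−h1·(2M1+M2)/6=-331/208
seg 2: a=-1, c=M2/2=927/416, d=(M3−M2)/(6·1)=-1553/832, b=Δ2−h2·(2M2+M3)/6=2195/832
seg 3: a=2, c=M3/2=-2805/832, d=(M4−M3)/(6·2)=935/1664, b=Δ3−h3·(2M3+M4)/6=311/208
t_q=17/4 → seg 1, τ=9/4; S=2+-331/208·τ+-681/832·τ²+65/192·τ³=-99469/53248

  seg 0: a=3 b=19/416 c=0 d=-227/1664
  seg 1: a=2 b=-331/208 c=-681/832 d=65/192
  seg 2: a=-1 b=2195/832 c=927/416 d=-1553/832
  seg 3: a=2 b=311/208 c=-2805/832 d=935/1664
S(17/4) = -99469/53248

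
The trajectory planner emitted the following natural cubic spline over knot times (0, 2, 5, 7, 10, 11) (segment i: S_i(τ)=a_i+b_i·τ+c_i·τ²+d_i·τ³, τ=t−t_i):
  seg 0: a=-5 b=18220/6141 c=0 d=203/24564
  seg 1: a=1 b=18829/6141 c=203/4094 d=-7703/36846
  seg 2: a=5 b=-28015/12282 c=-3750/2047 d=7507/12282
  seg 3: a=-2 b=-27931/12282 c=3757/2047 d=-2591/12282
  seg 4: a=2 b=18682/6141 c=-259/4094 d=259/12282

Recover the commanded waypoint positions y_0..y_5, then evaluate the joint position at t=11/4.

y_0=-5 y_1=1 y_2=5 y_3=-2 y_4=2 y_5=5
S(11/4) = 848743/262016

y_0 = S_0(0) = a_0 = -5
y_1 = S_1(0) = a_1 = 1
y_2 = S_2(0) = a_2 = 5
y_3 = S_3(0) = a_3 = -2
y_4 = S_4(0) = a_4 = 2
y_5 = S_4(1) = 5
t_q=11/4 is in segment 1 (τ=3/4); S_1(τ)=848743/262016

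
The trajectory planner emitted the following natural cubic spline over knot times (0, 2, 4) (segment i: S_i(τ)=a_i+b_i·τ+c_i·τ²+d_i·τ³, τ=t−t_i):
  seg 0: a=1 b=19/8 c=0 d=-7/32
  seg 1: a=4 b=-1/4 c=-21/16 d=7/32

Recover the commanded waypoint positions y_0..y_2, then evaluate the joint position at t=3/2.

y_0=1 y_1=4 y_2=0
S(3/2) = 979/256

y_0 = S_0(0) = a_0 = 1
y_1 = S_1(0) = a_1 = 4
y_2 = S_1(2) = 0
t_q=3/2 is in segment 0 (τ=3/2); S_0(τ)=979/256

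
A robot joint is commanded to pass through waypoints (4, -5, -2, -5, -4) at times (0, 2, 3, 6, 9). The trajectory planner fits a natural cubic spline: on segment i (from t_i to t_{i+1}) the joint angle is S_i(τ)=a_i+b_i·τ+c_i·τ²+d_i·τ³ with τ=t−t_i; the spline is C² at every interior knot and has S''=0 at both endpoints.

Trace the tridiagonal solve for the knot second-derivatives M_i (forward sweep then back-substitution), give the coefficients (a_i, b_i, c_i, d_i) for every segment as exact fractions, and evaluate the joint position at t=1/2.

Δ: Δ0=-9/2, Δ1=3, Δ2=-1, Δ3=1/3
row 1: diag=6, rhs=45; c'=1/6, d'=15/2
row 2: denom=8−1·1/6=47/6; d'=(-24−1·15/2)/(47/6)=-189/47
row 3: denom=12−3·18/47=510/47; d'=(8−3·-189/47)/(510/47)=943/510
back: M3=943/510
back: M2=-189/47−18/47·943/510=-402/85
back: M1=15/2−1/6·-402/85=1409/170
M: M0=0, M1=1409/170, M2=-402/85, M3=943/510, M4=0
seg 0: a=4, c=M0/2=0, d=(M1−M0)/(6·2)=1409/2040, b=Δ0−h0·(2M0+M1)/6=-1852/255
seg 1: a=-5, c=M1/2=1409/340, d=(M2−M1)/(6·1)=-2213/1020, b=Δ1−h1·(2M1+M2)/6=523/510
seg 2: a=-2, c=M2/2=-201/85, d=(M3−M2)/(6·3)=671/1836, b=Δ2−h2·(2M2+M3)/6=2861/1020
seg 3: a=-5, c=M3/2=943/1020, d=(M4−M3)/(6·3)=-943/9180, b=Δ3−h3·(2M3+M4)/6=-773/510
t_q=1/2 → seg 0, τ=1/2; S=4+-1852/255·τ+0·τ²+1409/2040·τ³=495/1088

  seg 0: a=4 b=-1852/255 c=0 d=1409/2040
  seg 1: a=-5 b=523/510 c=1409/340 d=-2213/1020
  seg 2: a=-2 b=2861/1020 c=-201/85 d=671/1836
  seg 3: a=-5 b=-773/510 c=943/1020 d=-943/9180
S(1/2) = 495/1088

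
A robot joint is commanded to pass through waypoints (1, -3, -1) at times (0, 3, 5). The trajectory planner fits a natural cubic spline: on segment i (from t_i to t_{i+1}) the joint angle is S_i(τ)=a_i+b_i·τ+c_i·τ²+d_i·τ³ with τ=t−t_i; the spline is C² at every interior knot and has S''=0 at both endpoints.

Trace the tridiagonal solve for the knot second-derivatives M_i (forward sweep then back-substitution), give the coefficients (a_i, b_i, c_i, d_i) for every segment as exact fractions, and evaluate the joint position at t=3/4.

  seg 0: a=1 b=-61/30 c=0 d=7/90
  seg 1: a=-3 b=1/15 c=7/10 d=-7/60
S(3/4) = -63/128

Δ: Δ0=-4/3, Δ1=1
row 1: diag=10, rhs=14; c'=1/5, d'=7/5
back: M1=7/5
M: M0=0, M1=7/5, M2=0
seg 0: a=1, c=M0/2=0, d=(M1−M0)/(6·3)=7/90, b=Δ0−h0·(2M0+M1)/6=-61/30
seg 1: a=-3, c=M1/2=7/10, d=(M2−M1)/(6·2)=-7/60, b=Δ1−h1·(2M1+M2)/6=1/15
t_q=3/4 → seg 0, τ=3/4; S=1+-61/30·τ+0·τ²+7/90·τ³=-63/128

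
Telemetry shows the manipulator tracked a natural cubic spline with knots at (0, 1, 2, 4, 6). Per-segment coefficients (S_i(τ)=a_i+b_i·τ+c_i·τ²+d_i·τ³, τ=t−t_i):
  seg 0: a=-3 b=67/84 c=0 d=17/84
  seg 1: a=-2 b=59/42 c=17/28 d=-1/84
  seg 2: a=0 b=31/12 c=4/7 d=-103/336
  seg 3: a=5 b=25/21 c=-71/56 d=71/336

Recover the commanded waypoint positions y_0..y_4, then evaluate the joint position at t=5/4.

y_0 = S_0(0) = a_0 = -3
y_1 = S_1(0) = a_1 = -2
y_2 = S_2(0) = a_2 = 0
y_3 = S_3(0) = a_3 = 5
y_4 = S_3(2) = 4
t_q=5/4 is in segment 1 (τ=1/4); S_1(τ)=-2887/1792

y_0=-3 y_1=-2 y_2=0 y_3=5 y_4=4
S(5/4) = -2887/1792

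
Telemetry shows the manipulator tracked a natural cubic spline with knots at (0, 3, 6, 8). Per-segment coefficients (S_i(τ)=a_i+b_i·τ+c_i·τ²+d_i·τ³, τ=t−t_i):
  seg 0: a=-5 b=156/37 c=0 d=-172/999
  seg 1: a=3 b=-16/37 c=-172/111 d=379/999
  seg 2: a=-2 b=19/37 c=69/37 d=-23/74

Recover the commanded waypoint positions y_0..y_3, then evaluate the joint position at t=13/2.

y_0=-5 y_1=3 y_2=-2 y_3=4
S(13/2) = -779/592

y_0 = S_0(0) = a_0 = -5
y_1 = S_1(0) = a_1 = 3
y_2 = S_2(0) = a_2 = -2
y_3 = S_2(2) = 4
t_q=13/2 is in segment 2 (τ=1/2); S_2(τ)=-779/592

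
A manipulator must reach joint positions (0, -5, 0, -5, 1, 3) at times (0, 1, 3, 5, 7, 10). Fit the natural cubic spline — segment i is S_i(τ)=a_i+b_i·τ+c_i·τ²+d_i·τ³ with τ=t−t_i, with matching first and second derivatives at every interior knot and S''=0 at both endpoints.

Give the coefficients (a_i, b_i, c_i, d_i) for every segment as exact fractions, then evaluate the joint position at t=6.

Δ: Δ0=-5, Δ1=5/2, Δ2=-5/2, Δ3=3, Δ4=2/3
row 1: diag=6, rhs=45; c'=1/3, d'=15/2
row 2: denom=8−2·1/3=22/3; d'=(-30−2·15/2)/(22/3)=-135/22
row 3: denom=8−2·3/11=82/11; d'=(33−2·-135/22)/(82/11)=249/41
row 4: denom=10−2·11/41=388/41; d'=(-14−2·249/41)/(388/41)=-268/97
back: M4=-268/97
back: M3=249/41−11/41·-268/97=661/97
back: M2=-135/22−3/11·661/97=-1551/194
back: M1=15/2−1/3·-1551/194=986/97
M: M0=0, M1=986/97, M2=-1551/194, M3=661/97, M4=-268/97, M5=0
seg 0: a=0, c=M0/2=0, d=(M1−M0)/(6·1)=493/291, b=Δ0−h0·(2M0+M1)/6=-1948/291
seg 1: a=-5, c=M1/2=493/97, d=(M2−M1)/(6·2)=-3523/2328, b=Δ1−h1·(2M1+M2)/6=-469/291
seg 2: a=0, c=M2/2=-1551/388, d=(M3−M2)/(6·2)=2873/2328, b=Δ2−h2·(2M2+M3)/6=325/582
seg 3: a=-5, c=M3/2=661/194, d=(M4−M3)/(6·2)=-929/1164, b=Δ3−h3·(2M3+M4)/6=-181/291
seg 4: a=1, c=M4/2=-134/97, d=(M5−M4)/(6·3)=134/873, b=Δ4−h4·(2M4+M5)/6=998/291
t_q=6 → seg 3, τ=1; S=-5+-181/291·τ+661/194·τ²+-929/1164·τ³=-1169/388

  seg 0: a=0 b=-1948/291 c=0 d=493/291
  seg 1: a=-5 b=-469/291 c=493/97 d=-3523/2328
  seg 2: a=0 b=325/582 c=-1551/388 d=2873/2328
  seg 3: a=-5 b=-181/291 c=661/194 d=-929/1164
  seg 4: a=1 b=998/291 c=-134/97 d=134/873
S(6) = -1169/388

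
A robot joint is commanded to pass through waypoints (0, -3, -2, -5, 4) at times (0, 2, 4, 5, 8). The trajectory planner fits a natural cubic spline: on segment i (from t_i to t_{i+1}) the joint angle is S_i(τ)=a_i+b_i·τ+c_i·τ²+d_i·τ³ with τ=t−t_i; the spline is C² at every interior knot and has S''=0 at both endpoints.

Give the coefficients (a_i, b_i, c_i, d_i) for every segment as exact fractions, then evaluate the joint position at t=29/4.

Δ: Δ0=-3/2, Δ1=1/2, Δ2=-3, Δ3=3
row 1: diag=8, rhs=12; c'=1/4, d'=3/2
row 2: denom=6−2·1/4=11/2; d'=(-21−2·3/2)/(11/2)=-48/11
row 3: denom=8−1·2/11=86/11; d'=(36−1·-48/11)/(86/11)=222/43
back: M3=222/43
back: M2=-48/11−2/11·222/43=-228/43
back: M1=3/2−1/4·-228/43=243/86
M: M0=0, M1=243/86, M2=-228/43, M3=222/43, M4=0
seg 0: a=0, c=M0/2=0, d=(M1−M0)/(6·2)=81/344, b=Δ0−h0·(2M0+M1)/6=-105/43
seg 1: a=-3, c=M1/2=243/172, d=(M2−M1)/(6·2)=-233/344, b=Δ1−h1·(2M1+M2)/6=33/86
seg 2: a=-2, c=M2/2=-114/43, d=(M3−M2)/(6·1)=75/43, b=Δ2−h2·(2M2+M3)/6=-90/43
seg 3: a=-5, c=M3/2=111/43, d=(M4−M3)/(6·3)=-37/129, b=Δ3−h3·(2M3+M4)/6=-93/43
t_q=29/4 → seg 3, τ=9/4; S=-5+-93/43·τ+111/43·τ²+-37/129·τ³=-179/2752

  seg 0: a=0 b=-105/43 c=0 d=81/344
  seg 1: a=-3 b=33/86 c=243/172 d=-233/344
  seg 2: a=-2 b=-90/43 c=-114/43 d=75/43
  seg 3: a=-5 b=-93/43 c=111/43 d=-37/129
S(29/4) = -179/2752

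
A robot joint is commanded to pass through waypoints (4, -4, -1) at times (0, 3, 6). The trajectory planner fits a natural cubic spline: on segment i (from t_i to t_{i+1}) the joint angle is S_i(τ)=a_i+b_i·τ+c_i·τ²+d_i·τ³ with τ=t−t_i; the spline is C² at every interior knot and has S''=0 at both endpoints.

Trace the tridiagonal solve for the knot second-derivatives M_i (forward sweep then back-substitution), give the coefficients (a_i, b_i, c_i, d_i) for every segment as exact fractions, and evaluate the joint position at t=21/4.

  seg 0: a=4 b=-43/12 c=0 d=11/108
  seg 1: a=-4 b=-5/6 c=11/12 d=-11/108
S(21/4) = -613/256

Δ: Δ0=-8/3, Δ1=1
row 1: diag=12, rhs=22; c'=1/4, d'=11/6
back: M1=11/6
M: M0=0, M1=11/6, M2=0
seg 0: a=4, c=M0/2=0, d=(M1−M0)/(6·3)=11/108, b=Δ0−h0·(2M0+M1)/6=-43/12
seg 1: a=-4, c=M1/2=11/12, d=(M2−M1)/(6·3)=-11/108, b=Δ1−h1·(2M1+M2)/6=-5/6
t_q=21/4 → seg 1, τ=9/4; S=-4+-5/6·τ+11/12·τ²+-11/108·τ³=-613/256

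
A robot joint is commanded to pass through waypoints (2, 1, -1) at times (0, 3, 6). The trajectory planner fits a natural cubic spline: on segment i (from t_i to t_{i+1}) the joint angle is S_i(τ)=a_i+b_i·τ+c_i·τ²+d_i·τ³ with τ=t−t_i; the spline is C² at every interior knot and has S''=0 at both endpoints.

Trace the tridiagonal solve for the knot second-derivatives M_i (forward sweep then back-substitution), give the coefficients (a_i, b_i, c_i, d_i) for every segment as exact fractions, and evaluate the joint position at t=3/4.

  seg 0: a=2 b=-1/4 c=0 d=-1/108
  seg 1: a=1 b=-1/2 c=-1/12 d=1/108
S(3/4) = 463/256

Δ: Δ0=-1/3, Δ1=-2/3
row 1: diag=12, rhs=-2; c'=1/4, d'=-1/6
back: M1=-1/6
M: M0=0, M1=-1/6, M2=0
seg 0: a=2, c=M0/2=0, d=(M1−M0)/(6·3)=-1/108, b=Δ0−h0·(2M0+M1)/6=-1/4
seg 1: a=1, c=M1/2=-1/12, d=(M2−M1)/(6·3)=1/108, b=Δ1−h1·(2M1+M2)/6=-1/2
t_q=3/4 → seg 0, τ=3/4; S=2+-1/4·τ+0·τ²+-1/108·τ³=463/256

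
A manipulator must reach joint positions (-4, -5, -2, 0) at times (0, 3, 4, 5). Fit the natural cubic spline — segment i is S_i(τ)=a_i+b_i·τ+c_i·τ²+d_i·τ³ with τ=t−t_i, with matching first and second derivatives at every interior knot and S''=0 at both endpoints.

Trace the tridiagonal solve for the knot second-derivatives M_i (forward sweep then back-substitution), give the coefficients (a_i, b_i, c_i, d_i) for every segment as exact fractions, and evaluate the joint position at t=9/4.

Δ: Δ0=-1/3, Δ1=3, Δ2=2
row 1: diag=8, rhs=20; c'=1/8, d'=5/2
row 2: denom=4−1·1/8=31/8; d'=(-6−1·5/2)/(31/8)=-68/31
back: M2=-68/31
back: M1=5/2−1/8·-68/31=86/31
M: M0=0, M1=86/31, M2=-68/31, M3=0
seg 0: a=-4, c=M0/2=0, d=(M1−M0)/(6·3)=43/279, b=Δ0−h0·(2M0+M1)/6=-160/93
seg 1: a=-5, c=M1/2=43/31, d=(M2−M1)/(6·1)=-77/93, b=Δ1−h1·(2M1+M2)/6=227/93
seg 2: a=-2, c=M2/2=-34/31, d=(M3−M2)/(6·1)=34/93, b=Δ2−h2·(2M2+M3)/6=254/93
t_q=9/4 → seg 0, τ=9/4; S=-4+-160/93·τ+0·τ²+43/279·τ³=-12133/1984

  seg 0: a=-4 b=-160/93 c=0 d=43/279
  seg 1: a=-5 b=227/93 c=43/31 d=-77/93
  seg 2: a=-2 b=254/93 c=-34/31 d=34/93
S(9/4) = -12133/1984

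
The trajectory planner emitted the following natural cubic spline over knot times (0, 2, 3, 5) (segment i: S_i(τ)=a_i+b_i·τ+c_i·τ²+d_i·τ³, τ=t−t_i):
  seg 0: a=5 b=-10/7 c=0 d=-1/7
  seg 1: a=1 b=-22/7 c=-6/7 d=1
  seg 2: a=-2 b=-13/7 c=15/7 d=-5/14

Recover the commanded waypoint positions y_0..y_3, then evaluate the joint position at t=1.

y_0=5 y_1=1 y_2=-2 y_3=0
S(1) = 24/7

y_0 = S_0(0) = a_0 = 5
y_1 = S_1(0) = a_1 = 1
y_2 = S_2(0) = a_2 = -2
y_3 = S_2(2) = 0
t_q=1 is in segment 0 (τ=1); S_0(τ)=24/7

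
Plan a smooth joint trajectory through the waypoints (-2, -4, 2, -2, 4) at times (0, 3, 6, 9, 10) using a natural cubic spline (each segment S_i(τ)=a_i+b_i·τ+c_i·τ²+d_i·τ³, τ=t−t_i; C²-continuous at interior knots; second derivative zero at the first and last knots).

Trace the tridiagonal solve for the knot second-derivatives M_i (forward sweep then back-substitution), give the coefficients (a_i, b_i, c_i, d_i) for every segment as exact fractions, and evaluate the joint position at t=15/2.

  seg 0: a=-2 b=-11/6 c=0 d=7/54
  seg 1: a=-4 b=5/3 c=7/6 d=-19/54
  seg 2: a=2 b=-5/6 c=-2 d=11/18
  seg 3: a=-2 b=11/3 c=7/2 d=-7/6
S(15/2) = -27/16

Δ: Δ0=-2/3, Δ1=2, Δ2=-4/3, Δ3=6
row 1: diag=12, rhs=16; c'=1/4, d'=4/3
row 2: denom=12−3·1/4=45/4; d'=(-20−3·4/3)/(45/4)=-32/15
row 3: denom=8−3·4/15=36/5; d'=(44−3·-32/15)/(36/5)=7
back: M3=7
back: M2=-32/15−4/15·7=-4
back: M1=4/3−1/4·-4=7/3
M: M0=0, M1=7/3, M2=-4, M3=7, M4=0
seg 0: a=-2, c=M0/2=0, d=(M1−M0)/(6·3)=7/54, b=Δ0−h0·(2M0+M1)/6=-11/6
seg 1: a=-4, c=M1/2=7/6, d=(M2−M1)/(6·3)=-19/54, b=Δ1−h1·(2M1+M2)/6=5/3
seg 2: a=2, c=M2/2=-2, d=(M3−M2)/(6·3)=11/18, b=Δ2−h2·(2M2+M3)/6=-5/6
seg 3: a=-2, c=M3/2=7/2, d=(M4−M3)/(6·1)=-7/6, b=Δ3−h3·(2M3+M4)/6=11/3
t_q=15/2 → seg 2, τ=3/2; S=2+-5/6·τ+-2·τ²+11/18·τ³=-27/16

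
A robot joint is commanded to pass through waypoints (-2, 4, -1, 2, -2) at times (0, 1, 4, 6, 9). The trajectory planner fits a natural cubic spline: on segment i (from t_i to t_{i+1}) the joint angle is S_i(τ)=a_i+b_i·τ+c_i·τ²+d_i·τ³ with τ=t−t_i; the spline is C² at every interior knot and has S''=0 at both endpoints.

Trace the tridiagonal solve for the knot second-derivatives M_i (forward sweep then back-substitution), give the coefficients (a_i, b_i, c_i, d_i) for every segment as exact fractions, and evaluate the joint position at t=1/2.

  seg 0: a=-2 b=2458/339 c=0 d=-424/339
  seg 1: a=4 b=1186/339 c=-424/113 d=2065/3051
  seg 2: a=-1 b=-251/339 c=793/339 d=-551/904
  seg 3: a=2 b=883/678 c=-1787/1356 d=1787/12204
S(1/2) = 166/113

Δ: Δ0=6, Δ1=-5/3, Δ2=3/2, Δ3=-4/3
row 1: diag=8, rhs=-46; c'=3/8, d'=-23/4
row 2: denom=10−3·3/8=71/8; d'=(19−3·-23/4)/(71/8)=290/71
row 3: denom=10−2·16/71=678/71; d'=(-17−2·290/71)/(678/71)=-1787/678
back: M3=-1787/678
back: M2=290/71−16/71·-1787/678=1586/339
back: M1=-23/4−3/8·1586/339=-848/113
M: M0=0, M1=-848/113, M2=1586/339, M3=-1787/678, M4=0
seg 0: a=-2, c=M0/2=0, d=(M1−M0)/(6·1)=-424/339, b=Δ0−h0·(2M0+M1)/6=2458/339
seg 1: a=4, c=M1/2=-424/113, d=(M2−M1)/(6·3)=2065/3051, b=Δ1−h1·(2M1+M2)/6=1186/339
seg 2: a=-1, c=M2/2=793/339, d=(M3−M2)/(6·2)=-551/904, b=Δ2−h2·(2M2+M3)/6=-251/339
seg 3: a=2, c=M3/2=-1787/1356, d=(M4−M3)/(6·3)=1787/12204, b=Δ3−h3·(2M3+M4)/6=883/678
t_q=1/2 → seg 0, τ=1/2; S=-2+2458/339·τ+0·τ²+-424/339·τ³=166/113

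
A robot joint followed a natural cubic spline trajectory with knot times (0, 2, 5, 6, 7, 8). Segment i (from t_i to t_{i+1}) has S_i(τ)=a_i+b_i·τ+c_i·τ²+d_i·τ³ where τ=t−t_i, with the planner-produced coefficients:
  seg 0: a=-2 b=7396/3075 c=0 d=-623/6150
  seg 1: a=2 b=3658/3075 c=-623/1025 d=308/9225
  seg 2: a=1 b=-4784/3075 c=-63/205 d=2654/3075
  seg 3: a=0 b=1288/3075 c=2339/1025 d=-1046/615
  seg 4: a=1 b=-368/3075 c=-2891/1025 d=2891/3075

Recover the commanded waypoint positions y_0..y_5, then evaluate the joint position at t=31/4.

y_0 = S_0(0) = a_0 = -2
y_1 = S_1(0) = a_1 = 2
y_2 = S_2(0) = a_2 = 1
y_3 = S_3(0) = a_3 = 0
y_4 = S_4(0) = a_4 = 1
y_5 = S_4(1) = -1
t_q=31/4 is in segment 4 (τ=3/4); S_4(τ)=-3669/13120

y_0=-2 y_1=2 y_2=1 y_3=0 y_4=1 y_5=-1
S(31/4) = -3669/13120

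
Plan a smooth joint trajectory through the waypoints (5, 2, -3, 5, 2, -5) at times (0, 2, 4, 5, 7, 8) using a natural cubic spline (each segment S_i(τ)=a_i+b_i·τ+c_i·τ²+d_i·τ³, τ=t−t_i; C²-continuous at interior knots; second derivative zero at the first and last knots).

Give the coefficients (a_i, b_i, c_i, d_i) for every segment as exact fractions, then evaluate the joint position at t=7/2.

  seg 0: a=5 b=-7/68 c=0 d=-95/272
  seg 1: a=2 b=-73/17 c=-285/136 d=407/272
  seg 2: a=-3 b=359/68 c=117/17 d=-283/68
  seg 3: a=5 b=223/34 c=-381/68 d=107/136
  seg 4: a=2 b=-109/17 c=-15/17 d=5/17
S(7/2) = -8935/2176

Δ: Δ0=-3/2, Δ1=-5/2, Δ2=8, Δ3=-3/2, Δ4=-7
row 1: diag=8, rhs=-6; c'=1/4, d'=-3/4
row 2: denom=6−2·1/4=11/2; d'=(63−2·-3/4)/(11/2)=129/11
row 3: denom=6−1·2/11=64/11; d'=(-57−1·129/11)/(64/11)=-189/16
row 4: denom=6−2·11/32=85/16; d'=(-33−2·-189/16)/(85/16)=-30/17
back: M4=-30/17
back: M3=-189/16−11/32·-30/17=-381/34
back: M2=129/11−2/11·-381/34=234/17
back: M1=-3/4−1/4·234/17=-285/68
M: M0=0, M1=-285/68, M2=234/17, M3=-381/34, M4=-30/17, M5=0
seg 0: a=5, c=M0/2=0, d=(M1−M0)/(6·2)=-95/272, b=Δ0−h0·(2M0+M1)/6=-7/68
seg 1: a=2, c=M1/2=-285/136, d=(M2−M1)/(6·2)=407/272, b=Δ1−h1·(2M1+M2)/6=-73/17
seg 2: a=-3, c=M2/2=117/17, d=(M3−M2)/(6·1)=-283/68, b=Δ2−h2·(2M2+M3)/6=359/68
seg 3: a=5, c=M3/2=-381/68, d=(M4−M3)/(6·2)=107/136, b=Δ3−h3·(2M3+M4)/6=223/34
seg 4: a=2, c=M4/2=-15/17, d=(M5−M4)/(6·1)=5/17, b=Δ4−h4·(2M4+M5)/6=-109/17
t_q=7/2 → seg 1, τ=3/2; S=2+-73/17·τ+-285/136·τ²+407/272·τ³=-8935/2176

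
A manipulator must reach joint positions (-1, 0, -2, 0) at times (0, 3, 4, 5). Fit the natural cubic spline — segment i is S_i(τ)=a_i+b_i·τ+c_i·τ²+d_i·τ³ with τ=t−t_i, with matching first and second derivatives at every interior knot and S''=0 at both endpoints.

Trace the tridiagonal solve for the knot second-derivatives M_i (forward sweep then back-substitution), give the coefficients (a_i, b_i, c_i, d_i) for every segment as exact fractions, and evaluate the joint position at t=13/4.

Δ: Δ0=1/3, Δ1=-2, Δ2=2
row 1: diag=8, rhs=-14; c'=1/8, d'=-7/4
row 2: denom=4−1·1/8=31/8; d'=(24−1·-7/4)/(31/8)=206/31
back: M2=206/31
back: M1=-7/4−1/8·206/31=-80/31
M: M0=0, M1=-80/31, M2=206/31, M3=0
seg 0: a=-1, c=M0/2=0, d=(M1−M0)/(6·3)=-40/279, b=Δ0−h0·(2M0+M1)/6=151/93
seg 1: a=0, c=M1/2=-40/31, d=(M2−M1)/(6·1)=143/93, b=Δ1−h1·(2M1+M2)/6=-209/93
seg 2: a=-2, c=M2/2=103/31, d=(M3−M2)/(6·1)=-103/93, b=Δ2−h2·(2M2+M3)/6=-20/93
t_q=13/4 → seg 1, τ=1/4; S=0+-209/93·τ+-40/31·τ²+143/93·τ³=-1227/1984

  seg 0: a=-1 b=151/93 c=0 d=-40/279
  seg 1: a=0 b=-209/93 c=-40/31 d=143/93
  seg 2: a=-2 b=-20/93 c=103/31 d=-103/93
S(13/4) = -1227/1984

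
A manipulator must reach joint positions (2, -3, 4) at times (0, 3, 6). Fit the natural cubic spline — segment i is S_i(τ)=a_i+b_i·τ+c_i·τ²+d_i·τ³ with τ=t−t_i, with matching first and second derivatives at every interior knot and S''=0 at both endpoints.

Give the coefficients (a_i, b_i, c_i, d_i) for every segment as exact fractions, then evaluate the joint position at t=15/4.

  seg 0: a=2 b=-8/3 c=0 d=1/9
  seg 1: a=-3 b=1/3 c=1 d=-1/9
S(15/4) = -143/64

Δ: Δ0=-5/3, Δ1=7/3
row 1: diag=12, rhs=24; c'=1/4, d'=2
back: M1=2
M: M0=0, M1=2, M2=0
seg 0: a=2, c=M0/2=0, d=(M1−M0)/(6·3)=1/9, b=Δ0−h0·(2M0+M1)/6=-8/3
seg 1: a=-3, c=M1/2=1, d=(M2−M1)/(6·3)=-1/9, b=Δ1−h1·(2M1+M2)/6=1/3
t_q=15/4 → seg 1, τ=3/4; S=-3+1/3·τ+1·τ²+-1/9·τ³=-143/64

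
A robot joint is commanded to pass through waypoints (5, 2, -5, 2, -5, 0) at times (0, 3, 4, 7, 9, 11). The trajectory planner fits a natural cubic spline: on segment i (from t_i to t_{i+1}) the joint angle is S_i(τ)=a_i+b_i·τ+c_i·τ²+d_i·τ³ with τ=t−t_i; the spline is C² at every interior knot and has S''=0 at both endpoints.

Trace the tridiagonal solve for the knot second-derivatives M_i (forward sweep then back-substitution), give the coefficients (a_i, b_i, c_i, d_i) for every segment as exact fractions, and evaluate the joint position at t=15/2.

  seg 0: a=5 b=2023/1053 c=0 d=-3076/9477
  seg 1: a=2 b=-7205/1053 c=-3076/1053 d=970/351
  seg 2: a=-5 b=-4627/1053 c=5654/1053 d=-9878/9477
  seg 3: a=2 b=-337/1053 c=-1408/351 d=10199/8424
  seg 4: a=-5 b=-3869/2106 c=4567/1404 d=-4567/8424
S(15/2) = 22205/22464

Δ: Δ0=-1, Δ1=-7, Δ2=7/3, Δ3=-7/2, Δ4=5/2
row 1: diag=8, rhs=-36; c'=1/8, d'=-9/2
row 2: denom=8−1·1/8=63/8; d'=(56−1·-9/2)/(63/8)=484/63
row 3: denom=10−3·8/21=62/7; d'=(-35−3·484/63)/(62/7)=-1219/186
row 4: denom=8−2·7/31=234/31; d'=(36−2·-1219/186)/(234/31)=4567/702
back: M4=4567/702
back: M3=-1219/186−7/31·4567/702=-2816/351
back: M2=484/63−8/21·-2816/351=11308/1053
back: M1=-9/2−1/8·11308/1053=-6152/1053
M: M0=0, M1=-6152/1053, M2=11308/1053, M3=-2816/351, M4=4567/702, M5=0
seg 0: a=5, c=M0/2=0, d=(M1−M0)/(6·3)=-3076/9477, b=Δ0−h0·(2M0+M1)/6=2023/1053
seg 1: a=2, c=M1/2=-3076/1053, d=(M2−M1)/(6·1)=970/351, b=Δ1−h1·(2M1+M2)/6=-7205/1053
seg 2: a=-5, c=M2/2=5654/1053, d=(M3−M2)/(6·3)=-9878/9477, b=Δ2−h2·(2M2+M3)/6=-4627/1053
seg 3: a=2, c=M3/2=-1408/351, d=(M4−M3)/(6·2)=10199/8424, b=Δ3−h3·(2M3+M4)/6=-337/1053
seg 4: a=-5, c=M4/2=4567/1404, d=(M5−M4)/(6·2)=-4567/8424, b=Δ4−h4·(2M4+M5)/6=-3869/2106
t_q=15/2 → seg 3, τ=1/2; S=2+-337/1053·τ+-1408/351·τ²+10199/8424·τ³=22205/22464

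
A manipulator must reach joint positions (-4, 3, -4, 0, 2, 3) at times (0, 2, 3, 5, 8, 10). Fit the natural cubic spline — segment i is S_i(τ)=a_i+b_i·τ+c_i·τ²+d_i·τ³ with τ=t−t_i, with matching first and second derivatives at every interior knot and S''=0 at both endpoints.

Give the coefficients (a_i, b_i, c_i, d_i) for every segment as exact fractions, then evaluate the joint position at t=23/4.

  seg 0: a=-4 b=135737/17670 c=0 d=-18473/17670
  seg 1: a=3 b=-85939/17670 c=-18473/2945 d=73087/17670
  seg 2: a=-4 b=-44177/8835 c=36141/5890 d=-11644/8835
  seg 3: a=0 b=32941/8835 c=-2087/1178 d=13271/53010
  seg 4: a=2 b=-2509/17670 c=1418/2945 d=-709/8835
S(23/4) = 143653/75392

Δ: Δ0=7/2, Δ1=-7, Δ2=2, Δ3=2/3, Δ4=1/2
row 1: diag=6, rhs=-63; c'=1/6, d'=-21/2
row 2: denom=6−1·1/6=35/6; d'=(54−1·-21/2)/(35/6)=387/35
row 3: denom=10−2·12/35=326/35; d'=(-8−2·387/35)/(326/35)=-527/163
row 4: denom=10−3·105/326=2945/326; d'=(-1−3·-527/163)/(2945/326)=2836/2945
back: M4=2836/2945
back: M3=-527/163−105/326·2836/2945=-2087/589
back: M2=387/35−12/35·-2087/589=36141/2945
back: M1=-21/2−1/6·36141/2945=-36946/2945
M: M0=0, M1=-36946/2945, M2=36141/2945, M3=-2087/589, M4=2836/2945, M5=0
seg 0: a=-4, c=M0/2=0, d=(M1−M0)/(6·2)=-18473/17670, b=Δ0−h0·(2M0+M1)/6=135737/17670
seg 1: a=3, c=M1/2=-18473/2945, d=(M2−M1)/(6·1)=73087/17670, b=Δ1−h1·(2M1+M2)/6=-85939/17670
seg 2: a=-4, c=M2/2=36141/5890, d=(M3−M2)/(6·2)=-11644/8835, b=Δ2−h2·(2M2+M3)/6=-44177/8835
seg 3: a=0, c=M3/2=-2087/1178, d=(M4−M3)/(6·3)=13271/53010, b=Δ3−h3·(2M3+M4)/6=32941/8835
seg 4: a=2, c=M4/2=1418/2945, d=(M5−M4)/(6·2)=-709/8835, b=Δ4−h4·(2M4+M5)/6=-2509/17670
t_q=23/4 → seg 3, τ=3/4; S=0+32941/8835·τ+-2087/1178·τ²+13271/53010·τ³=143653/75392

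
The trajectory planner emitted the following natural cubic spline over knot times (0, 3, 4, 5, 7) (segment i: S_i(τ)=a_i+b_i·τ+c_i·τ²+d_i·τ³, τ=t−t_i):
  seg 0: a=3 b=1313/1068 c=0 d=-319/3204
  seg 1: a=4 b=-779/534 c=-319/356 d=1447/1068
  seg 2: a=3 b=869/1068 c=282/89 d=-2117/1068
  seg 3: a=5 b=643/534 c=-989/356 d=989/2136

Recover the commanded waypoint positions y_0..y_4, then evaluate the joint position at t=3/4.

y_0=3 y_1=4 y_2=3 y_3=5 y_4=0
S(3/4) = 88403/22784

y_0 = S_0(0) = a_0 = 3
y_1 = S_1(0) = a_1 = 4
y_2 = S_2(0) = a_2 = 3
y_3 = S_3(0) = a_3 = 5
y_4 = S_3(2) = 0
t_q=3/4 is in segment 0 (τ=3/4); S_0(τ)=88403/22784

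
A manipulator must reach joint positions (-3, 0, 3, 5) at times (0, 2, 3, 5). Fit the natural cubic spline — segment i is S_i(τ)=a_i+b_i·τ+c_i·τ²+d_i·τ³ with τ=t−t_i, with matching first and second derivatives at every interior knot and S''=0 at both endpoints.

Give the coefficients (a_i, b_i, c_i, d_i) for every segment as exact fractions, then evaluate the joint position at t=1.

  seg 0: a=-3 b=61/70 c=0 d=11/70
  seg 1: a=0 b=193/70 c=33/35 d=-7/10
  seg 2: a=3 b=89/35 c=-81/70 d=27/140
S(1) = -69/35

Δ: Δ0=3/2, Δ1=3, Δ2=1
row 1: diag=6, rhs=9; c'=1/6, d'=3/2
row 2: denom=6−1·1/6=35/6; d'=(-12−1·3/2)/(35/6)=-81/35
back: M2=-81/35
back: M1=3/2−1/6·-81/35=66/35
M: M0=0, M1=66/35, M2=-81/35, M3=0
seg 0: a=-3, c=M0/2=0, d=(M1−M0)/(6·2)=11/70, b=Δ0−h0·(2M0+M1)/6=61/70
seg 1: a=0, c=M1/2=33/35, d=(M2−M1)/(6·1)=-7/10, b=Δ1−h1·(2M1+M2)/6=193/70
seg 2: a=3, c=M2/2=-81/70, d=(M3−M2)/(6·2)=27/140, b=Δ2−h2·(2M2+M3)/6=89/35
t_q=1 → seg 0, τ=1; S=-3+61/70·τ+0·τ²+11/70·τ³=-69/35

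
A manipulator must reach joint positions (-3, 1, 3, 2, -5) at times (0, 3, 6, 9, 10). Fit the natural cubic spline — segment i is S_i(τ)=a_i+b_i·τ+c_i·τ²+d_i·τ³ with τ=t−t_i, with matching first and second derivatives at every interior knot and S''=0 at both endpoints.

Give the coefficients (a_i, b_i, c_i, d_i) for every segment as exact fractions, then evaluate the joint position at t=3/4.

Δ: Δ0=4/3, Δ1=2/3, Δ2=-1/3, Δ3=-7
row 1: diag=12, rhs=-4; c'=1/4, d'=-1/3
row 2: denom=12−3·1/4=45/4; d'=(-6−3·-1/3)/(45/4)=-4/9
row 3: denom=8−3·4/15=36/5; d'=(-40−3·-4/9)/(36/5)=-145/27
back: M3=-145/27
back: M2=-4/9−4/15·-145/27=80/81
back: M1=-1/3−1/4·80/81=-47/81
M: M0=0, M1=-47/81, M2=80/81, M3=-145/27, M4=0
seg 0: a=-3, c=M0/2=0, d=(M1−M0)/(6·3)=-47/1458, b=Δ0−h0·(2M0+M1)/6=263/162
seg 1: a=1, c=M1/2=-47/162, d=(M2−M1)/(6·3)=127/1458, b=Δ1−h1·(2M1+M2)/6=61/81
seg 2: a=3, c=M2/2=40/81, d=(M3−M2)/(6·3)=-515/1458, b=Δ2−h2·(2M2+M3)/6=221/162
seg 3: a=2, c=M3/2=-145/54, d=(M4−M3)/(6·1)=145/162, b=Δ3−h3·(2M3+M4)/6=-422/81
t_q=3/4 → seg 0, τ=3/4; S=-3+263/162·τ+0·τ²+-47/1458·τ³=-2069/1152

  seg 0: a=-3 b=263/162 c=0 d=-47/1458
  seg 1: a=1 b=61/81 c=-47/162 d=127/1458
  seg 2: a=3 b=221/162 c=40/81 d=-515/1458
  seg 3: a=2 b=-422/81 c=-145/54 d=145/162
S(3/4) = -2069/1152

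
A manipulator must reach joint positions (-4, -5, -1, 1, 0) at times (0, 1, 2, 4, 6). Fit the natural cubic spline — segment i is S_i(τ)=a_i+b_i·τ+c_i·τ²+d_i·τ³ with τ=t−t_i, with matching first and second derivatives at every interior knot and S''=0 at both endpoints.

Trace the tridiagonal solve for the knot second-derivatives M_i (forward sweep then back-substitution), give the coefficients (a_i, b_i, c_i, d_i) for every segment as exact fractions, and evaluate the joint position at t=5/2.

  seg 0: a=-4 b=-409/168 c=0 d=241/168
  seg 1: a=-5 b=157/84 c=241/56 d=-365/168
  seg 2: a=-1 b=95/24 c=-31/14 d=247/672
  seg 3: a=1 b=-41/84 c=-1/112 d=1/672
S(5/2) = 845/1792

Δ: Δ0=-1, Δ1=4, Δ2=1, Δ3=-1/2
row 1: diag=4, rhs=30; c'=1/4, d'=15/2
row 2: denom=6−1·1/4=23/4; d'=(-18−1·15/2)/(23/4)=-102/23
row 3: denom=8−2·8/23=168/23; d'=(-9−2·-102/23)/(168/23)=-1/56
back: M3=-1/56
back: M2=-102/23−8/23·-1/56=-31/7
back: M1=15/2−1/4·-31/7=241/28
M: M0=0, M1=241/28, M2=-31/7, M3=-1/56, M4=0
seg 0: a=-4, c=M0/2=0, d=(M1−M0)/(6·1)=241/168, b=Δ0−h0·(2M0+M1)/6=-409/168
seg 1: a=-5, c=M1/2=241/56, d=(M2−M1)/(6·1)=-365/168, b=Δ1−h1·(2M1+M2)/6=157/84
seg 2: a=-1, c=M2/2=-31/14, d=(M3−M2)/(6·2)=247/672, b=Δ2−h2·(2M2+M3)/6=95/24
seg 3: a=1, c=M3/2=-1/112, d=(M4−M3)/(6·2)=1/672, b=Δ3−h3·(2M3+M4)/6=-41/84
t_q=5/2 → seg 2, τ=1/2; S=-1+95/24·τ+-31/14·τ²+247/672·τ³=845/1792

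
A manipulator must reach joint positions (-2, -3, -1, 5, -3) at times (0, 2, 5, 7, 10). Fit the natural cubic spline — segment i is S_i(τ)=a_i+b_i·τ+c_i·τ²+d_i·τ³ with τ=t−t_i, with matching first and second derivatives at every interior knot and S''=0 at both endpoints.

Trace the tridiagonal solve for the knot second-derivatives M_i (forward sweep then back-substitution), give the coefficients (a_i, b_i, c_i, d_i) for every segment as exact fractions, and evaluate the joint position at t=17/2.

Δ: Δ0=-1/2, Δ1=2/3, Δ2=3, Δ3=-8/3
row 1: diag=10, rhs=7; c'=3/10, d'=7/10
row 2: denom=10−3·3/10=91/10; d'=(14−3·7/10)/(91/10)=17/13
row 3: denom=10−2·20/91=870/91; d'=(-34−2·17/13)/(870/91)=-1666/435
back: M3=-1666/435
back: M2=17/13−20/91·-1666/435=187/87
back: M1=7/10−3/10·187/87=8/145
M: M0=0, M1=8/145, M2=187/87, M3=-1666/435, M4=0
seg 0: a=-2, c=M0/2=0, d=(M1−M0)/(6·2)=2/435, b=Δ0−h0·(2M0+M1)/6=-451/870
seg 1: a=-3, c=M1/2=4/145, d=(M2−M1)/(6·3)=911/7830, b=Δ1−h1·(2M1+M2)/6=-403/870
seg 2: a=-1, c=M2/2=187/174, d=(M3−M2)/(6·2)=-289/580, b=Δ2−h2·(2M2+M3)/6=1237/435
seg 3: a=5, c=M3/2=-833/435, d=(M4−M3)/(6·3)=833/3915, b=Δ3−h3·(2M3+M4)/6=506/435
t_q=17/2 → seg 3, τ=3/2; S=5+506/435·τ+-833/435·τ²+833/3915·τ³=3659/1160

  seg 0: a=-2 b=-451/870 c=0 d=2/435
  seg 1: a=-3 b=-403/870 c=4/145 d=911/7830
  seg 2: a=-1 b=1237/435 c=187/174 d=-289/580
  seg 3: a=5 b=506/435 c=-833/435 d=833/3915
S(17/2) = 3659/1160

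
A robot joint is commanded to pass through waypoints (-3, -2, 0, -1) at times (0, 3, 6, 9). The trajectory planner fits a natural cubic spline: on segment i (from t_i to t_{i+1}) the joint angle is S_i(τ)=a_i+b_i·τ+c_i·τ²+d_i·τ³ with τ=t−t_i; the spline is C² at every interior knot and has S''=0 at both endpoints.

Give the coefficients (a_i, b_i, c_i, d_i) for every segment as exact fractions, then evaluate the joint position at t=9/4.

  seg 0: a=-3 b=8/45 c=0 d=7/405
  seg 1: a=-2 b=29/45 c=7/45 d=-4/81
  seg 2: a=0 b=11/45 c=-13/45 d=13/405
S(9/4) = -769/320

Δ: Δ0=1/3, Δ1=2/3, Δ2=-1/3
row 1: diag=12, rhs=2; c'=1/4, d'=1/6
row 2: denom=12−3·1/4=45/4; d'=(-6−3·1/6)/(45/4)=-26/45
back: M2=-26/45
back: M1=1/6−1/4·-26/45=14/45
M: M0=0, M1=14/45, M2=-26/45, M3=0
seg 0: a=-3, c=M0/2=0, d=(M1−M0)/(6·3)=7/405, b=Δ0−h0·(2M0+M1)/6=8/45
seg 1: a=-2, c=M1/2=7/45, d=(M2−M1)/(6·3)=-4/81, b=Δ1−h1·(2M1+M2)/6=29/45
seg 2: a=0, c=M2/2=-13/45, d=(M3−M2)/(6·3)=13/405, b=Δ2−h2·(2M2+M3)/6=11/45
t_q=9/4 → seg 0, τ=9/4; S=-3+8/45·τ+0·τ²+7/405·τ³=-769/320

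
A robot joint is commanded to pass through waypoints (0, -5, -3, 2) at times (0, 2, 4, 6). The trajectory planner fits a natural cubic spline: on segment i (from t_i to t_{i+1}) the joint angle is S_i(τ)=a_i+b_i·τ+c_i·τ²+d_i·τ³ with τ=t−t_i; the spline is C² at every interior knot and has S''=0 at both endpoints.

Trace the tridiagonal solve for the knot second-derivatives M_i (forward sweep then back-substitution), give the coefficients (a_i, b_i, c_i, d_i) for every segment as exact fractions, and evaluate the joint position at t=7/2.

  seg 0: a=0 b=-10/3 c=0 d=5/24
  seg 1: a=-5 b=-5/6 c=5/4 d=-1/6
  seg 2: a=-3 b=13/6 c=1/4 d=-1/24
S(7/2) = -4

Δ: Δ0=-5/2, Δ1=1, Δ2=5/2
row 1: diag=8, rhs=21; c'=1/4, d'=21/8
row 2: denom=8−2·1/4=15/2; d'=(9−2·21/8)/(15/2)=1/2
back: M2=1/2
back: M1=21/8−1/4·1/2=5/2
M: M0=0, M1=5/2, M2=1/2, M3=0
seg 0: a=0, c=M0/2=0, d=(M1−M0)/(6·2)=5/24, b=Δ0−h0·(2M0+M1)/6=-10/3
seg 1: a=-5, c=M1/2=5/4, d=(M2−M1)/(6·2)=-1/6, b=Δ1−h1·(2M1+M2)/6=-5/6
seg 2: a=-3, c=M2/2=1/4, d=(M3−M2)/(6·2)=-1/24, b=Δ2−h2·(2M2+M3)/6=13/6
t_q=7/2 → seg 1, τ=3/2; S=-5+-5/6·τ+5/4·τ²+-1/6·τ³=-4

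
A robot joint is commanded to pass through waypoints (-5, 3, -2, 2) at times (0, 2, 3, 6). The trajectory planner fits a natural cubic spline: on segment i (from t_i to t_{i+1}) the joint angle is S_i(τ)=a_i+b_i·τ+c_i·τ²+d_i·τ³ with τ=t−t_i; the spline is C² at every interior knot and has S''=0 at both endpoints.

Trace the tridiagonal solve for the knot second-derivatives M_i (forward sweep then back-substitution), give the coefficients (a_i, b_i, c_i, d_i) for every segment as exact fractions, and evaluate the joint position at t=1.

  seg 0: a=-5 b=22/3 c=0 d=-5/6
  seg 1: a=3 b=-8/3 c=-5 d=8/3
  seg 2: a=-2 b=-14/3 c=3 d=-1/3
S(1) = 3/2

Δ: Δ0=4, Δ1=-5, Δ2=4/3
row 1: diag=6, rhs=-54; c'=1/6, d'=-9
row 2: denom=8−1·1/6=47/6; d'=(38−1·-9)/(47/6)=6
back: M2=6
back: M1=-9−1/6·6=-10
M: M0=0, M1=-10, M2=6, M3=0
seg 0: a=-5, c=M0/2=0, d=(M1−M0)/(6·2)=-5/6, b=Δ0−h0·(2M0+M1)/6=22/3
seg 1: a=3, c=M1/2=-5, d=(M2−M1)/(6·1)=8/3, b=Δ1−h1·(2M1+M2)/6=-8/3
seg 2: a=-2, c=M2/2=3, d=(M3−M2)/(6·3)=-1/3, b=Δ2−h2·(2M2+M3)/6=-14/3
t_q=1 → seg 0, τ=1; S=-5+22/3·τ+0·τ²+-5/6·τ³=3/2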